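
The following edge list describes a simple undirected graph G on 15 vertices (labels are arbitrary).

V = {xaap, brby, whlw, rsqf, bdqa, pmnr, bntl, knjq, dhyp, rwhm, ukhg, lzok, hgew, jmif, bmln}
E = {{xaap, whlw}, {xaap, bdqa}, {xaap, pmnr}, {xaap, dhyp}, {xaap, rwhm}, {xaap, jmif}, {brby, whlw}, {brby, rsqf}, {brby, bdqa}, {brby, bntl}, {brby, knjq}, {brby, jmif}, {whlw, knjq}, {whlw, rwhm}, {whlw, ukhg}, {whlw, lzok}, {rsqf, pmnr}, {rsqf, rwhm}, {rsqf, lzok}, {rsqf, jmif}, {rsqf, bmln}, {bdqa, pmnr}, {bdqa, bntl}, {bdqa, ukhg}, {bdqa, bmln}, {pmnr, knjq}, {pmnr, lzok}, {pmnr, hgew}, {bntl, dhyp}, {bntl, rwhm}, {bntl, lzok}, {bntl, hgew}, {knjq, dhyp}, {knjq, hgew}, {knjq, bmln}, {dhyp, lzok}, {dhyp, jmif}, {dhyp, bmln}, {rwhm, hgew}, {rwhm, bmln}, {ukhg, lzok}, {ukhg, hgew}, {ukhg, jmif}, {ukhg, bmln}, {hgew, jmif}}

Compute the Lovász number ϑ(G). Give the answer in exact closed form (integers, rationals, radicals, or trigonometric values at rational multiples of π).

deg(bdqa) = 6; N(bdqa) = {xaap, brby, pmnr, bntl, ukhg, bmln}.
N(brby) = {whlw, rsqf, bdqa, bntl, knjq, jmif}, |N(brby)| = 6.
N(ukhg) = {whlw, bdqa, lzok, hgew, jmif, bmln}, |N(ukhg)| = 6.
N(whlw) = {xaap, brby, knjq, rwhm, ukhg, lzok}, |N(whlw)| = 6.
15-vertex 6-regular graph: this is K(6,2), the Kneser graph.
Distinct eigenvalues (to 5 d.p.): [6.0, 1.0, -3.0].
ϑ = −N·λ_min/(λ_max−λ_min) = −15·(-3)/(6−(-3)) = 5.
Numerically 5.00000000.

5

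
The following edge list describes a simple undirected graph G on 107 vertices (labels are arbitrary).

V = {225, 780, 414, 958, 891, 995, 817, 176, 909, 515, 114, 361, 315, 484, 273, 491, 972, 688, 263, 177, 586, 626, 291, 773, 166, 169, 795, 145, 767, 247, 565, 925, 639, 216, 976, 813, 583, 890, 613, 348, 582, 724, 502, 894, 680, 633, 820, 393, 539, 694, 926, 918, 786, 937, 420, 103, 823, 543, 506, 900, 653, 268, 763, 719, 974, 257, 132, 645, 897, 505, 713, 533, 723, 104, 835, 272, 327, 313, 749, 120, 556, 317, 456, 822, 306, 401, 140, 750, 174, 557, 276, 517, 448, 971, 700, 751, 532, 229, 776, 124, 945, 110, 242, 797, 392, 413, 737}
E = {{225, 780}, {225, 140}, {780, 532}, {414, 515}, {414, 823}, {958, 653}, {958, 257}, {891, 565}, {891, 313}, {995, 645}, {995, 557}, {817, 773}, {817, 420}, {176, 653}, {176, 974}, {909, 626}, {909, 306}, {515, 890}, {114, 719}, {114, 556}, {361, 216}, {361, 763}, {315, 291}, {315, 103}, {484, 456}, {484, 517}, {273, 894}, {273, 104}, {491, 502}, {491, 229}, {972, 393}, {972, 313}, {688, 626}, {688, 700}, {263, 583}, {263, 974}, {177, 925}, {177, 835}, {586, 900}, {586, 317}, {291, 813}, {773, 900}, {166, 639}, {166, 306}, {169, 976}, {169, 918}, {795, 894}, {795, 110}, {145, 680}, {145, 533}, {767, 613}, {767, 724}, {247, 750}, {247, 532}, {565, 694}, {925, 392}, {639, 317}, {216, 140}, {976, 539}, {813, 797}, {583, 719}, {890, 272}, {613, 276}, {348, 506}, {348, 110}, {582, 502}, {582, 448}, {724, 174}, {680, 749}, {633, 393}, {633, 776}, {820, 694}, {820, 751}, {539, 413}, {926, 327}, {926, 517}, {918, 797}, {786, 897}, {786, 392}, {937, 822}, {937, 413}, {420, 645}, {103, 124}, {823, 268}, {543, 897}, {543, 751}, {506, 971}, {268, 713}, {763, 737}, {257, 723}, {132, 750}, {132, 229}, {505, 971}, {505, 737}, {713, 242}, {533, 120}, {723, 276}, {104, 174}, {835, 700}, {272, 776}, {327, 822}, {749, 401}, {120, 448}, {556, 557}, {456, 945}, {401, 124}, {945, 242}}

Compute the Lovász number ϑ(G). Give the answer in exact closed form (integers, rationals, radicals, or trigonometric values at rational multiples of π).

107*cos(pi/107)/(cos(pi/107) + 1)

N(891) = {565, 313}, |N(891)| = 2.
deg(780) = 2; N(780) = {225, 532}.
Vertex 773 has 2 neighbors: 817, 900.
N(177) = {925, 835}, |N(177)| = 2.
G on 107 vertices is 2-regular; connected 2-regular on 107 ⇒ C_{107}.
spec(A) ≈ [2.0, 1.997, 1.986, 1.969, 1.945, 1.914, 1.877, 1.833, 1.783, 1.727, 1.665, 1.597, 1.524, 1.445, 1.361, 1.273, 1.18, 1.084, 0.983, 0.879, 0.772, 0.663, 0.551, 0.437, 0.322, 0.205, 0.088, -0.029, -0.147, -0.263, -0.379, -0.494, -0.607, -0.718, -0.826, -0.931, -1.034, -1.132, -1.227, -1.318, -1.404, -1.485, -1.561, -1.632, -1.697, -1.756, -1.809, -1.856, -1.897, -1.931, -1.958, -1.978, -1.992, -1.999] (distinct, 3 d.p.).
−107·(-2*cos(pi/107)) / ((2)−(-2*cos(pi/107))) = 107*cos(pi/107)/(cos(pi/107) + 1) = ϑ(G).
Numerically 53.4884684.
Lovász sandwich 53 ≤ 107*cos(pi/107)/(cos(pi/107) + 1) ≤ 54: both strict.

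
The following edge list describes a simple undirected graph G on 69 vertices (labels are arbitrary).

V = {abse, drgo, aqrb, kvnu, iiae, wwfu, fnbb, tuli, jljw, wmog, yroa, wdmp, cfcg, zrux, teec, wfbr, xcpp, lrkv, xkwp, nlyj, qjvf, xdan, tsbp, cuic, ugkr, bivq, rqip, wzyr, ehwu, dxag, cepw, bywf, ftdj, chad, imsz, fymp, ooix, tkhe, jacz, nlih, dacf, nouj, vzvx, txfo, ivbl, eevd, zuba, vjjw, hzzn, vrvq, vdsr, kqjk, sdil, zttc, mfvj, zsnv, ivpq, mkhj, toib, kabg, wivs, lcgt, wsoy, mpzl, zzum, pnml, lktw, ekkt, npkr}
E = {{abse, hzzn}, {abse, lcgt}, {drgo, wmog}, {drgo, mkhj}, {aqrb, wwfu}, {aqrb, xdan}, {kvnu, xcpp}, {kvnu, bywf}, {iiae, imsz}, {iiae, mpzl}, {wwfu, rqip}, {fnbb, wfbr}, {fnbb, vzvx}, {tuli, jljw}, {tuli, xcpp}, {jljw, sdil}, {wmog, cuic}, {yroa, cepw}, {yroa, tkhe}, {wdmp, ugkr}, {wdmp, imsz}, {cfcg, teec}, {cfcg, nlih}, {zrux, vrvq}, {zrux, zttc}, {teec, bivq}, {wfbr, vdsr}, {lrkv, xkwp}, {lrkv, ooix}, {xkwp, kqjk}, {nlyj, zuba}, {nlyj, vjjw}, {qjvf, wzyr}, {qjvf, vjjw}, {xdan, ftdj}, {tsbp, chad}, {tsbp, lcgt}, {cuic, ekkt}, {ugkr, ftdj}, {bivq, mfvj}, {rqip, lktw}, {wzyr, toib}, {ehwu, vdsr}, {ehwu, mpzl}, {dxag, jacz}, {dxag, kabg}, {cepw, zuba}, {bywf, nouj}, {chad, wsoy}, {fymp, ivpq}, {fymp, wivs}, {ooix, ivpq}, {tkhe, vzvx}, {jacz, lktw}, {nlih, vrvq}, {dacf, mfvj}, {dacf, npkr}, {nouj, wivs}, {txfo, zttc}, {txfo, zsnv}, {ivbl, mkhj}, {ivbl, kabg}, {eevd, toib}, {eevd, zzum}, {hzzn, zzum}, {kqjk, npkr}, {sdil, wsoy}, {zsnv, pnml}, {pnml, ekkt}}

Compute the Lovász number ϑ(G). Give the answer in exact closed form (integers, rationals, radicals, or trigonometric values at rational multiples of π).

69*cos(pi/69)/(cos(pi/69) + 1)

deg(fymp) = 2; N(fymp) = {ivpq, wivs}.
deg(ftdj) = 2; N(ftdj) = {xdan, ugkr}.
N(lcgt) = {abse, tsbp}, |N(lcgt)| = 2.
N(txfo) = {zttc, zsnv}, |N(txfo)| = 2.
deg(v) = 2 for all v (|V|=69); this is C_{69}, the 69-cycle.
spec(A) ≈ [2.0, 1.9917, 1.9669, 1.9258, 1.8688, 1.7963, 1.7088, 1.6073, 1.4924, 1.3651, 1.2265, 1.0778, 0.9201, 0.7548, 0.5833, 0.4069, 0.2272, 0.0455, -0.1365, -0.3174, -0.4956, -0.6698, -0.8384, -1.0, -1.1534, -1.2972, -1.4302, -1.5514, -1.6598, -1.7544, -1.8344, -1.8993, -1.9484, -1.9814, -1.9979] (distinct, 4 d.p.).
−69·(-2*cos(pi/69)) / ((2)−(-2*cos(pi/69))) = 69*cos(pi/69)/(cos(pi/69) + 1) = ϑ(G).
= 34.48211… (decimal).
α=34, χ(Ḡ)=35; ϑ=69*cos(pi/69)/(cos(pi/69) + 1) lies between (both strict).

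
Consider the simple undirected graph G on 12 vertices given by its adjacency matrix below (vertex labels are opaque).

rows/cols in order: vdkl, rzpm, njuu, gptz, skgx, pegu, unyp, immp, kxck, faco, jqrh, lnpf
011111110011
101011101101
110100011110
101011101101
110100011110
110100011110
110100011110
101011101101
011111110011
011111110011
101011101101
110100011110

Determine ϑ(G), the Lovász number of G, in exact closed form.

N(vdkl) = {rzpm, njuu, gptz, skgx, pegu, unyp, immp, jqrh, lnpf}, |N(vdkl)| = 9.
deg(gptz) = 8; N(gptz) = {vdkl, njuu, skgx, pegu, unyp, kxck, faco, lnpf}.
N(skgx) = {vdkl, rzpm, gptz, immp, kxck, faco, jqrh}, |N(skgx)| = 7.
Vertex rzpm has 8 neighbors: vdkl, njuu, skgx, pegu, unyp, kxck, faco, lnpf.
Complete multipartite on [5, 4, 3]: sandwich collapses at ϑ=5.
= 5.000000000… (decimal).
Lovász sandwich 5 ≤ 5 ≤ 5: collapsed.

5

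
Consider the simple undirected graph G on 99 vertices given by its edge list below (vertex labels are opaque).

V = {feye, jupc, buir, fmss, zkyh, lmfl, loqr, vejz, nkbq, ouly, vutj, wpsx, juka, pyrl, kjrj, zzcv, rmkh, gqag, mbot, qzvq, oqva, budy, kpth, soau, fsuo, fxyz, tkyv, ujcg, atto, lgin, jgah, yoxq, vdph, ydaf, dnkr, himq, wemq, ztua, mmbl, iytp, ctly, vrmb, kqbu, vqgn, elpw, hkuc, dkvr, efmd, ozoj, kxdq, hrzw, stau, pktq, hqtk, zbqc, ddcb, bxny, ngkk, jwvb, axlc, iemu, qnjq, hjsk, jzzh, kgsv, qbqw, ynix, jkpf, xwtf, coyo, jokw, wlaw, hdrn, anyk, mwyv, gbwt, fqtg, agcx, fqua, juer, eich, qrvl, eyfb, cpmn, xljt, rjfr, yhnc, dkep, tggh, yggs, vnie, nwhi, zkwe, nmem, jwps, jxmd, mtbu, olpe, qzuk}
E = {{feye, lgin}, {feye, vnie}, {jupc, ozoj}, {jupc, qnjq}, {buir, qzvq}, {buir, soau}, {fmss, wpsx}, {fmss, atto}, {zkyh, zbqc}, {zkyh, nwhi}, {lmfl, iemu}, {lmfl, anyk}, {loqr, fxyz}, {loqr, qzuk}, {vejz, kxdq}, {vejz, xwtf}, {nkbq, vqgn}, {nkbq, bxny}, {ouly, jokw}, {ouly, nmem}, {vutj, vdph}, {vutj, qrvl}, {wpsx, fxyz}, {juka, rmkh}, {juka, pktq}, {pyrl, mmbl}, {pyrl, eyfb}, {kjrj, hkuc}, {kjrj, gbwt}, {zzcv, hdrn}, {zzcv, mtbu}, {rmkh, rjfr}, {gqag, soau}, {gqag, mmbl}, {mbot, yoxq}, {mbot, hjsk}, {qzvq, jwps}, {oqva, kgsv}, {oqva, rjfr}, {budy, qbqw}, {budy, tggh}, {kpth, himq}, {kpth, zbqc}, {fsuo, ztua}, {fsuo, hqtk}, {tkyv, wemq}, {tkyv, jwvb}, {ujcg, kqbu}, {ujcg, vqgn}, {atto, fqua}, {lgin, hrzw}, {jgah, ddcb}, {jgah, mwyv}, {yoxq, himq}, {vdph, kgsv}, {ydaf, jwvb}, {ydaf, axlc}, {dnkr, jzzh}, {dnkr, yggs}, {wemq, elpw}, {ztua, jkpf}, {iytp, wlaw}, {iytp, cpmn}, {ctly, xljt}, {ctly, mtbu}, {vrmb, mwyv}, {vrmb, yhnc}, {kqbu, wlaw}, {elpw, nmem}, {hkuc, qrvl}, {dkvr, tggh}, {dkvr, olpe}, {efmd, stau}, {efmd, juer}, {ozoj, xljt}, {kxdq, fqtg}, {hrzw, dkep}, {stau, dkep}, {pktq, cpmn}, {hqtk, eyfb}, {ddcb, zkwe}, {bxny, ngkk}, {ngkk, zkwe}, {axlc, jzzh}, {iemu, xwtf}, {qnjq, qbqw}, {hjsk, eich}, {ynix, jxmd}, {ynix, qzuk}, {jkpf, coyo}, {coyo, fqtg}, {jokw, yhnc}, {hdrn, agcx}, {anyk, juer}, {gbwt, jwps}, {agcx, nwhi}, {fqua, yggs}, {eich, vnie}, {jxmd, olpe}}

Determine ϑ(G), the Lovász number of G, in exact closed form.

Vertex ynix has 2 neighbors: jxmd, qzuk.
Vertex xwtf has 2 neighbors: vejz, iemu.
deg(jkpf) = 2; N(jkpf) = {ztua, coyo}.
deg(nkbq) = 2; N(nkbq) = {vqgn, bxny}.
deg(v) = 2 for all v (|V|=99); this is C_{99}, the 99-cycle.
A has 50 distinct eigenvalues ≈ [2.0, 1.99597, 1.98391, 1.96386, 1.9359, 1.90014, 1.85674, 1.80585, 1.7477, 1.68251, 1.61054, 1.53209, 1.44747, 1.35702, 1.26111, 1.16011, 1.05445, 0.94454, 0.83083, 0.71377, 0.59384, 0.47152, 0.3473, 0.22168, 0.09516, -0.03173, -0.1585, -0.28463, -0.40961, -0.53295, -0.65414, -0.77269, -0.88813, -1.0, -1.10784, -1.21122, -1.30972, -1.40295, -1.49053, -1.57211, -1.64735, -1.71597, -1.77767, -1.83222, -1.87939, -1.91899, -1.95086, -1.97488, -1.99094, -1.99899].
ϑ = −N·λ_min/(λ_max−λ_min) = −99·(-2*cos(pi/99))/(2−(-2*cos(pi/99))) = 99*cos(pi/99)/(cos(pi/99) + 1).
= 49.48753629… (decimal).
α=49, χ(Ḡ)=50; ϑ=99*cos(pi/99)/(cos(pi/99) + 1) lies between (both strict).

99*cos(pi/99)/(cos(pi/99) + 1)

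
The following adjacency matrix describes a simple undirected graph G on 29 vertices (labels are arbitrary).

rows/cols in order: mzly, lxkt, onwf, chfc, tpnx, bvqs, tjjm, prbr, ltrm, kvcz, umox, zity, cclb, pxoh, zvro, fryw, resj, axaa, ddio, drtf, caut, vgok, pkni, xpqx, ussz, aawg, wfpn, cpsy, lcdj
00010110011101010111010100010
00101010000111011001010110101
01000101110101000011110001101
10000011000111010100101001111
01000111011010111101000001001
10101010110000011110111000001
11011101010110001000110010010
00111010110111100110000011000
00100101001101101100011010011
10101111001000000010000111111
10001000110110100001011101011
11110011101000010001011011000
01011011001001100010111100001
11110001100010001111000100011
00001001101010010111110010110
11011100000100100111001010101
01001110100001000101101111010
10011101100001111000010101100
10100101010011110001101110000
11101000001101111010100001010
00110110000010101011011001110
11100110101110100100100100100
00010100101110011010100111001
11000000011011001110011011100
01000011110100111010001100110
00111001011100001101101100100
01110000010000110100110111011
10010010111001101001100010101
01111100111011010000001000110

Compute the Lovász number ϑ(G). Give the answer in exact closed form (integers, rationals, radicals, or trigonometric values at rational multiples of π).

sqrt(29)

deg(zity) = 14; N(zity) = {mzly, lxkt, onwf, chfc, tjjm, prbr, ltrm, umox, fryw, drtf, vgok, pkni, ussz, aawg}.
Vertex axaa has 14 neighbors: mzly, chfc, tpnx, bvqs, prbr, ltrm, pxoh, zvro, fryw, resj, vgok, xpqx, aawg, wfpn.
Vertex mzly has 14 neighbors: chfc, bvqs, tjjm, kvcz, umox, zity, pxoh, fryw, axaa, ddio, drtf, vgok, xpqx, cpsy.
N(pxoh) = {mzly, lxkt, onwf, chfc, prbr, ltrm, cclb, resj, axaa, ddio, drtf, xpqx, cpsy, lcdj}, |N(pxoh)| = 14.
deg(v) = 14 for all v (|V|=29); Paley(29): SR with (k,λ,μ)=(14,6,7).
spec(A) ≈ [14.0, 2.1926, -3.1926] (distinct, 4 d.p.).
ϑ = −N·λ_min/(λ_max−λ_min) = −29·(-sqrt(29)/2 - 1/2)/(14−(-sqrt(29)/2 - 1/2)) = sqrt(29).
≈ 5.385164807 (to 9 d.p.).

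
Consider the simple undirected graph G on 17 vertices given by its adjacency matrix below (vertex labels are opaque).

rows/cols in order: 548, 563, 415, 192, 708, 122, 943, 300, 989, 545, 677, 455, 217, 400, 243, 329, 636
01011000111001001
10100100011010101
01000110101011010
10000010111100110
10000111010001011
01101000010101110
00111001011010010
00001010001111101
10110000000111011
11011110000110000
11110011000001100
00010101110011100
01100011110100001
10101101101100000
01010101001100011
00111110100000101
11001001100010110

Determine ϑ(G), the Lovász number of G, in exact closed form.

N(548) = {563, 192, 708, 989, 545, 677, 400, 636}, |N(548)| = 8.
Vertex 192 has 8 neighbors: 548, 943, 989, 545, 677, 455, 243, 329.
N(243) = {563, 192, 122, 300, 677, 455, 329, 636}, |N(243)| = 8.
N(400) = {548, 415, 708, 122, 300, 989, 677, 455}, |N(400)| = 8.
deg(v) = 8 for all v (|V|=17); strongly regular (17,8,3,4).
Distinct eigenvalues (to 5 d.p.): [8.0, 1.56155, -2.56155].
Lovász (edge-transitive): ϑ = −17·(-sqrt(17)/2 - 1/2)/((8)−(-sqrt(17)/2 - 1/2)) = sqrt(17).
= 4.1231… (decimal).

sqrt(17)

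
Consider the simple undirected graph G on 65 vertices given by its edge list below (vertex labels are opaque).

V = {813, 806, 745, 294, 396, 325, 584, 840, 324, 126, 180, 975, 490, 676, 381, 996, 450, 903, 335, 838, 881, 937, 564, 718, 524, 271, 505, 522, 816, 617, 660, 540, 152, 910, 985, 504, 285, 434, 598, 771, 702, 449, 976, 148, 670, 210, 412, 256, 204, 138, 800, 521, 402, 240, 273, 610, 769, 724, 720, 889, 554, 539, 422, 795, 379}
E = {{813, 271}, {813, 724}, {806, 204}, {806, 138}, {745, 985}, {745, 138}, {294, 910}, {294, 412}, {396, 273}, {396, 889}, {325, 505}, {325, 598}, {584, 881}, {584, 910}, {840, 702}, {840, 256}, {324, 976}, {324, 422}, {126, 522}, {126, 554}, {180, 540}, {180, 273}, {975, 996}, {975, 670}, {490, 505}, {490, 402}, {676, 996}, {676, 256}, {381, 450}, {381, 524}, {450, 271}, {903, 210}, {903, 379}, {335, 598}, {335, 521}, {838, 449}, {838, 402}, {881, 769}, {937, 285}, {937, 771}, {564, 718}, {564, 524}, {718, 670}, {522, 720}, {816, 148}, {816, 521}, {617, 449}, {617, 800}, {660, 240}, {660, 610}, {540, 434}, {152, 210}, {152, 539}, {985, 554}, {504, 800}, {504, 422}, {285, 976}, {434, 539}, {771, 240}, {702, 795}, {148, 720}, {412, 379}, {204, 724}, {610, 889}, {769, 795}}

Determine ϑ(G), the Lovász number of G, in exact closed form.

N(670) = {975, 718}, |N(670)| = 2.
deg(806) = 2; N(806) = {204, 138}.
deg(816) = 2; N(816) = {148, 521}.
deg(294) = 2; N(294) = {910, 412}.
Regular of degree 2 on 65 vertices: connected 2-regular on 65 ⇒ C_{65}.
A has 33 distinct eigenvalues ≈ [2.0, 1.9907, 1.9627, 1.9165, 1.8523, 1.7709, 1.6729, 1.5593, 1.4312, 1.2897, 1.1361, 0.972, 0.7987, 0.618, 0.4316, 0.2411, 0.0483, -0.1449, -0.3367, -0.5254, -0.7092, -0.8864, -1.0553, -1.2143, -1.362, -1.497, -1.618, -1.7239, -1.8137, -1.8866, -1.9419, -1.979, -1.9977].
−65·(-2*cos(pi/65)) / ((2)−(-2*cos(pi/65))) = 65*cos(pi/65)/(cos(pi/65) + 1) = ϑ(G).
Numerically 32.4810126.
α=32, χ(Ḡ)=33; ϑ=65*cos(pi/65)/(cos(pi/65) + 1) lies between (both strict).

65*cos(pi/65)/(cos(pi/65) + 1)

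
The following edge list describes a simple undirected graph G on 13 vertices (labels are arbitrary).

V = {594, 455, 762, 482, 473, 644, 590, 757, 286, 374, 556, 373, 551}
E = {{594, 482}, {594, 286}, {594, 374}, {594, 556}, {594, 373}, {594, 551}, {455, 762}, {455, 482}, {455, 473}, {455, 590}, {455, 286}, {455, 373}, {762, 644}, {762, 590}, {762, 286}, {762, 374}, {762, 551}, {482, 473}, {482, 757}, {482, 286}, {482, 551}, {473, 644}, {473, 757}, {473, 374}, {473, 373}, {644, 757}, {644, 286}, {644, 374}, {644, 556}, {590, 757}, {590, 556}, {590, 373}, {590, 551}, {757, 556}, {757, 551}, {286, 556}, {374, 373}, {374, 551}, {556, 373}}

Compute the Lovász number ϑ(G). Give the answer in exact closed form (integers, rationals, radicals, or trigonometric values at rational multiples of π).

sqrt(13)

deg(590) = 6; N(590) = {455, 762, 757, 556, 373, 551}.
N(374) = {594, 762, 473, 644, 373, 551}, |N(374)| = 6.
deg(482) = 6; N(482) = {594, 455, 473, 757, 286, 551}.
deg(373) = 6; N(373) = {594, 455, 473, 590, 374, 556}.
deg(v) = 6 for all v (|V|=13); SR(13,6,2,3) — a Paley graph.
The 3 distinct eigenvalues: [6.0, 1.303, -2.303].
With N=13: ϑ(G) = 13·(-(-sqrt(13)/2 - 1/2))/(6−(-sqrt(13)/2 - 1/2)) = sqrt(13).
Numerically 3.605551275.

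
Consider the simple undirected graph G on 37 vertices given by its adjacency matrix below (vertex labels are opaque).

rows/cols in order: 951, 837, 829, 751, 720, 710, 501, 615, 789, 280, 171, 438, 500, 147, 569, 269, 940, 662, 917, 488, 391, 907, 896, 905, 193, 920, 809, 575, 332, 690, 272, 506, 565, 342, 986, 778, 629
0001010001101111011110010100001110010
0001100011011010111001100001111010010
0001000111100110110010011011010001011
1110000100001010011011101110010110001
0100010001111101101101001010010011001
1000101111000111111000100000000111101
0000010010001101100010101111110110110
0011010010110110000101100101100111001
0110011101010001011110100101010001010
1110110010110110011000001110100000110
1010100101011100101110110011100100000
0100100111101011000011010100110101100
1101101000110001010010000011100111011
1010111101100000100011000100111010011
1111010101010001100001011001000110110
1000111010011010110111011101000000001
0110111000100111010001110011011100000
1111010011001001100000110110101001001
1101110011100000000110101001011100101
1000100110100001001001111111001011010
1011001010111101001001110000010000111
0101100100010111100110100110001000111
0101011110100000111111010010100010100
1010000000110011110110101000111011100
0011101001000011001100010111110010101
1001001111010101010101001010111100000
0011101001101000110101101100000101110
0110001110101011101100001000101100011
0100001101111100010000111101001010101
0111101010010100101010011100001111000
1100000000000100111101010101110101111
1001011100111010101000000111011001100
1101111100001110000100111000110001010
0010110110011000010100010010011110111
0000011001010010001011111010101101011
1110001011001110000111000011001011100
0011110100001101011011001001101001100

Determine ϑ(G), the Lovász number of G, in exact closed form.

deg(662) = 18; N(662) = {951, 837, 829, 751, 710, 789, 280, 500, 269, 940, 896, 905, 920, 809, 332, 272, 342, 629}.
N(565) = {951, 837, 751, 720, 710, 501, 615, 500, 147, 569, 488, 896, 905, 193, 332, 690, 342, 778}, |N(565)| = 18.
deg(809) = 18; N(809) = {829, 751, 720, 501, 280, 171, 500, 940, 662, 488, 907, 896, 193, 920, 506, 342, 986, 778}.
deg(488) = 18; N(488) = {951, 720, 615, 789, 171, 269, 917, 907, 896, 905, 193, 920, 809, 575, 272, 565, 342, 778}.
G on 37 vertices is 18-regular; SR(37,18,8,9) — a Paley graph.
Distinct eigenvalues (to 6 d.p.): [18.0, 2.541381, -3.541381].
Lovász: ϑ = −37(-sqrt(37)/2 - 1/2)/(18+-(-sqrt(37)/2 - 1/2)) = sqrt(37).
≈ 6.08276 (to 5 d.p.).

sqrt(37)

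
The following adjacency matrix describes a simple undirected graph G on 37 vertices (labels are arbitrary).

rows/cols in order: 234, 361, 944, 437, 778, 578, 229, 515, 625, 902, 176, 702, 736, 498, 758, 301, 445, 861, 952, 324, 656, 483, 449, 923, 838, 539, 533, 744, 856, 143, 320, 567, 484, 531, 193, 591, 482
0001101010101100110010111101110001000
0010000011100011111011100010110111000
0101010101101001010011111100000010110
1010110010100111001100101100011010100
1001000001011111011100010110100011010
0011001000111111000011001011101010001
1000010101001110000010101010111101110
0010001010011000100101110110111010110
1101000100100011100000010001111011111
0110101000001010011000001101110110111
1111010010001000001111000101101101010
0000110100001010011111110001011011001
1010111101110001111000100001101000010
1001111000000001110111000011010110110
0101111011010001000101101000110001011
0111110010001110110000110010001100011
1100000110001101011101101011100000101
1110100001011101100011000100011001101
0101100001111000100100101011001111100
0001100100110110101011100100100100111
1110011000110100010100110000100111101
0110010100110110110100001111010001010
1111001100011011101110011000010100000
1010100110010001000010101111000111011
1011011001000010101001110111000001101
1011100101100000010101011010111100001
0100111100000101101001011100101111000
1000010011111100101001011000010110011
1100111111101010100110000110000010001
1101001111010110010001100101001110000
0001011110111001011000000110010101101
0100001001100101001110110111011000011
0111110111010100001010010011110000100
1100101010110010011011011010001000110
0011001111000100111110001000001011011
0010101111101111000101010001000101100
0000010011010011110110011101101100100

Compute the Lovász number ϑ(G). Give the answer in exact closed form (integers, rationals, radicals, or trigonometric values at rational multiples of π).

deg(449) = 18; N(449) = {234, 361, 944, 437, 229, 515, 702, 736, 758, 301, 445, 952, 324, 656, 923, 838, 143, 567}.
N(838) = {234, 944, 437, 578, 229, 902, 758, 445, 952, 483, 449, 923, 539, 533, 744, 531, 193, 482}, |N(838)| = 18.
N(539) = {234, 944, 437, 778, 515, 902, 176, 861, 324, 483, 923, 838, 533, 856, 143, 320, 567, 482}, |N(539)| = 18.
deg(944) = 18; N(944) = {361, 437, 578, 515, 902, 176, 736, 301, 861, 656, 483, 449, 923, 838, 539, 484, 193, 591}.
deg(v) = 18 for all v (|V|=37); Paley(37): SR with (k,λ,μ)=(18,8,9).
spec(A) ≈ [18.0, 2.5414, -3.5414] (distinct, 4 d.p.).
−37·(-sqrt(37)/2 - 1/2) / ((18)−(-sqrt(37)/2 - 1/2)) = sqrt(37) = ϑ(G).
Numerically 6.0827625.

sqrt(37)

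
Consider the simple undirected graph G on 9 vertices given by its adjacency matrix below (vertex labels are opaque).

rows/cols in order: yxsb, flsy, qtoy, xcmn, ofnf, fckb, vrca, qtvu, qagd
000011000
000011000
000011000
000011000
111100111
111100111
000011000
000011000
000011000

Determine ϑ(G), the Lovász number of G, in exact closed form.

7

N(vrca) = {ofnf, fckb}, |N(vrca)| = 2.
deg(ofnf) = 7; N(ofnf) = {yxsb, flsy, qtoy, xcmn, vrca, qtvu, qagd}.
Vertex yxsb has 2 neighbors: ofnf, fckb.
N(xcmn) = {ofnf, fckb}, |N(xcmn)| = 2.
G = K_{7,2}: α = 7 = χ(Ḡ), so ϑ = 7.
ϑ(G) ≈ 7.000000000.
Lovász sandwich 7 ≤ 7 ≤ 7: collapsed.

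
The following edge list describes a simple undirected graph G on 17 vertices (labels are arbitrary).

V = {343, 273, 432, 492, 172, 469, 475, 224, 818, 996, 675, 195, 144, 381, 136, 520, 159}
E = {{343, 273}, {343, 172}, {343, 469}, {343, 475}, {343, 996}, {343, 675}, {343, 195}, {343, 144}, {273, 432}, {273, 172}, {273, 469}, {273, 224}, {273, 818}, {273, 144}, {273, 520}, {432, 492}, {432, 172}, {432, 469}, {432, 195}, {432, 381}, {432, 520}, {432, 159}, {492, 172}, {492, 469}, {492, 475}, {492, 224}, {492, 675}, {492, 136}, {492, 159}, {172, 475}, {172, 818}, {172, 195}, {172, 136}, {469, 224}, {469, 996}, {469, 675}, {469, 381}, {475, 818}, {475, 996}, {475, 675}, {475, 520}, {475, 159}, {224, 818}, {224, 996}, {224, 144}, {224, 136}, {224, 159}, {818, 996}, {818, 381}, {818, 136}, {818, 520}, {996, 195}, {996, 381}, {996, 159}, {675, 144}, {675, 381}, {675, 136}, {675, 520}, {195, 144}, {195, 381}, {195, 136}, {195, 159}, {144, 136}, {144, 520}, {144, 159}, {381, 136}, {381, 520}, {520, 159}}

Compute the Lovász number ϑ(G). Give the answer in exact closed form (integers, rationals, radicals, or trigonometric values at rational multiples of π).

deg(381) = 8; N(381) = {432, 469, 818, 996, 675, 195, 136, 520}.
Vertex 195 has 8 neighbors: 343, 432, 172, 996, 144, 381, 136, 159.
Vertex 172 has 8 neighbors: 343, 273, 432, 492, 475, 818, 195, 136.
deg(136) = 8; N(136) = {492, 172, 224, 818, 675, 195, 144, 381}.
G on 17 vertices is 8-regular; strongly regular (17,8,3,4).
spec(A) ≈ [8.0, 1.562, -2.562] (distinct, 3 d.p.).
Lovász (edge-transitive): ϑ = −17·(-sqrt(17)/2 - 1/2)/((8)−(-sqrt(17)/2 - 1/2)) = sqrt(17).
Numerically 4.12311.

sqrt(17)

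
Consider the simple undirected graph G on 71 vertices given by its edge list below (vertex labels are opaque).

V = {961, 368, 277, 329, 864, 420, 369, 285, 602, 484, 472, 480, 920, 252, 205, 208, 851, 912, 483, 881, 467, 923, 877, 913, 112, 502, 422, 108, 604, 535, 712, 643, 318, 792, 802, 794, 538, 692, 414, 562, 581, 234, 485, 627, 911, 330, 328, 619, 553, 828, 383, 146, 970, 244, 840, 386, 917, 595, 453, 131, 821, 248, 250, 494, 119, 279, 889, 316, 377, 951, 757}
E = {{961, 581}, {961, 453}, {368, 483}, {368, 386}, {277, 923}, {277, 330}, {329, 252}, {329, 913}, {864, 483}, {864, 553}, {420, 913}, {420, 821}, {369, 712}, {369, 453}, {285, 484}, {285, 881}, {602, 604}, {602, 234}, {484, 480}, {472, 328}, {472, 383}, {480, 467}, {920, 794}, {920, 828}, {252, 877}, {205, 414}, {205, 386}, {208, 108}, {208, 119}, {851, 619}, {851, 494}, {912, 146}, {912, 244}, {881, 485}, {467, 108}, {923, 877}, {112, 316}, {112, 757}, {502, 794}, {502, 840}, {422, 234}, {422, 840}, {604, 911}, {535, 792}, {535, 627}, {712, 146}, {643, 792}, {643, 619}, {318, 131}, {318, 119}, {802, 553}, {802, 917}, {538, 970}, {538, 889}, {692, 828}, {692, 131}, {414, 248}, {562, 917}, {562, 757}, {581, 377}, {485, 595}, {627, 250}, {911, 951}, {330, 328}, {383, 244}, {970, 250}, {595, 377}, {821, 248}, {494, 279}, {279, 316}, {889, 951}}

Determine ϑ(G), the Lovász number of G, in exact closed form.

deg(643) = 2; N(643) = {792, 619}.
deg(889) = 2; N(889) = {538, 951}.
Vertex 794 has 2 neighbors: 920, 502.
N(277) = {923, 330}, |N(277)| = 2.
Regular of degree 2 on 71 vertices: a single 71-cycle (edge-transitive).
Distinct eigenvalues (to 5 d.p.): [2.0, 1.99217, 1.96876, 1.92993, 1.876, 1.80739, 1.72463, 1.62837, 1.51937, 1.39848, 1.26665, 1.1249, 0.97435, 0.81617, 0.6516, 0.48194, 0.3085, 0.13265, -0.04424, -0.22079, -0.3956, -0.56732, -0.7346, -0.89613, -1.05065, -1.19694, -1.33387, -1.46036, -1.57542, -1.67814, -1.76774, -1.8435, -1.90483, -1.95125, -1.98241, -1.99804].
With N=71: ϑ(G) = 71·(-(-1)*2*cos(pi/71))/(2−(-2*cos(pi/71))) = 71*cos(pi/71)/(cos(pi/71) + 1).
ϑ(G) ≈ 35.4826183.
Check 35 ≤ 71*cos(pi/71)/(cos(pi/71) + 1) ≤ 36: both strict.

71*cos(pi/71)/(cos(pi/71) + 1)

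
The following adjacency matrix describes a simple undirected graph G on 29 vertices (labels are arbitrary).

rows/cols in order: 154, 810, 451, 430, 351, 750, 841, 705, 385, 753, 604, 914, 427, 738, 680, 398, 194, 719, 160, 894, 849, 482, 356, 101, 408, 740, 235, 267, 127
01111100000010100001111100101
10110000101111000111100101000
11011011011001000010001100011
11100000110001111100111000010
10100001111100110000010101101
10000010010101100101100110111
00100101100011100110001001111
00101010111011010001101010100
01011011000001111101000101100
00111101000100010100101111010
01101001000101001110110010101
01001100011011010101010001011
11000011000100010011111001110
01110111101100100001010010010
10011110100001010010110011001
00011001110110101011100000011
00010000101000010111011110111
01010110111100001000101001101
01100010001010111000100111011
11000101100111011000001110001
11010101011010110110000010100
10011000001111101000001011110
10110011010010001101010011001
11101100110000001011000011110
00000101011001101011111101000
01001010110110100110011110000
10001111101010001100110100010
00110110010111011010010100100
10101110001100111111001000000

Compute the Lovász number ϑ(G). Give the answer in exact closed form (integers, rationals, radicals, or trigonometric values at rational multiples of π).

deg(894) = 14; N(894) = {154, 810, 750, 705, 385, 914, 427, 738, 398, 194, 356, 101, 408, 127}.
N(753) = {451, 430, 351, 750, 705, 914, 398, 719, 849, 356, 101, 408, 740, 267}, |N(753)| = 14.
deg(194) = 14; N(194) = {430, 385, 604, 398, 719, 160, 894, 482, 356, 101, 408, 235, 267, 127}.
deg(351) = 14; N(351) = {154, 451, 705, 385, 753, 604, 914, 680, 398, 482, 101, 740, 235, 127}.
Every vertex has degree 14 (N=29); Paley(29): SR with (k,λ,μ)=(14,6,7).
Distinct eigenvalues (to 3 d.p.): [14.0, 2.193, -3.193].
Lovász (edge-transitive): ϑ = −29·(-sqrt(29)/2 - 1/2)/((14)−(-sqrt(29)/2 - 1/2)) = sqrt(29).
= 5.3852… (decimal).

sqrt(29)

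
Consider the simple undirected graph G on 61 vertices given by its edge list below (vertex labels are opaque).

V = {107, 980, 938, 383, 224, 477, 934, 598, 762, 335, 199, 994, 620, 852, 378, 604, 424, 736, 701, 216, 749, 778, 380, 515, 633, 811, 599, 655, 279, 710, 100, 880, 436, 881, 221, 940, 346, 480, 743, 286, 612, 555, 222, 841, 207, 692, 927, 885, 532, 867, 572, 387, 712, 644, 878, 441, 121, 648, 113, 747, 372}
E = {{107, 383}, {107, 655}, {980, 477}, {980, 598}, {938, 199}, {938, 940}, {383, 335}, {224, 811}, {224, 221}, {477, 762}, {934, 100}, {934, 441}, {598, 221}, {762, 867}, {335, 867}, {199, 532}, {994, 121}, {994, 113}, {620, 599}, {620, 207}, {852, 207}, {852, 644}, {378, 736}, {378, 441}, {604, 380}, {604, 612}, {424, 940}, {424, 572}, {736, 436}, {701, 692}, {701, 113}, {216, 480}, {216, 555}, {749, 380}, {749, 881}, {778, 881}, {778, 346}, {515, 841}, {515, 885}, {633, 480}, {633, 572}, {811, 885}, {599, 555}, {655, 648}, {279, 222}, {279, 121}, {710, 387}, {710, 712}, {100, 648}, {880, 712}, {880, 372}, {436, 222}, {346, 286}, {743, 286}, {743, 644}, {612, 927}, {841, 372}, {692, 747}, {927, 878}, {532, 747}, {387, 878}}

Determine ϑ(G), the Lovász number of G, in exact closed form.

61*cos(pi/61)/(cos(pi/61) + 1)

N(383) = {107, 335}, |N(383)| = 2.
deg(938) = 2; N(938) = {199, 940}.
N(749) = {380, 881}, |N(749)| = 2.
deg(598) = 2; N(598) = {980, 221}.
deg(v) = 2 for all v (|V|=61); the odd cycle C_{61}.
spec(A) ≈ [2.0, 1.9894, 1.95771, 1.90527, 1.83263, 1.74057, 1.63006, 1.50226, 1.35855, 1.20043, 1.02959, 0.84783, 0.65708, 0.45938, 0.2568, 0.0515, -0.15435, -0.35856, -0.55897, -0.75346, -0.93995, -1.11649, -1.28119, -1.4323, -1.56824, -1.68755, -1.78897, -1.87143, -1.93406, -1.97618, -1.99735] (distinct, 5 d.p.).
ϑ = −N·λ_min/(λ_max−λ_min) = −61·(-2*cos(pi/61))/(2−(-2*cos(pi/61))) = 61*cos(pi/61)/(cos(pi/61) + 1).
≈ 30.4798 (to 4 d.p.).
30 ≤ 61*cos(pi/61)/(cos(pi/61) + 1) ≤ 31: both strict.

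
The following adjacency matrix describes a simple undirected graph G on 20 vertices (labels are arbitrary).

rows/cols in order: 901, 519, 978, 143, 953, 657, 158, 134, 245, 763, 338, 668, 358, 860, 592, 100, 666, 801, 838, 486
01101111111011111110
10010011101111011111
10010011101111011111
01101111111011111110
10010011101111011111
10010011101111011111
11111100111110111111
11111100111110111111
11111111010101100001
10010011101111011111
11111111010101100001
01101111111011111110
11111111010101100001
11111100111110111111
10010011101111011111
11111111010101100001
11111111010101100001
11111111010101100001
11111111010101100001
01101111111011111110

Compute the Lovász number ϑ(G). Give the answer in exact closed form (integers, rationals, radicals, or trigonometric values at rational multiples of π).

deg(860) = 17; N(860) = {901, 519, 978, 143, 953, 657, 245, 763, 338, 668, 358, 592, 100, 666, 801, 838, 486}.
N(486) = {519, 978, 953, 657, 158, 134, 245, 763, 338, 358, 860, 592, 100, 666, 801, 838}, |N(486)| = 16.
deg(668) = 16; N(668) = {519, 978, 953, 657, 158, 134, 245, 763, 338, 358, 860, 592, 100, 666, 801, 838}.
Vertex 901 has 16 neighbors: 519, 978, 953, 657, 158, 134, 245, 763, 338, 358, 860, 592, 100, 666, 801, 838.
4 parts of sizes [7, 6, 4, 3]; α(G) = 7 = ϑ (perfect).
= 7.0000000… (decimal).
α=7, χ(Ḡ)=7; ϑ=7 lies between (collapsed).

7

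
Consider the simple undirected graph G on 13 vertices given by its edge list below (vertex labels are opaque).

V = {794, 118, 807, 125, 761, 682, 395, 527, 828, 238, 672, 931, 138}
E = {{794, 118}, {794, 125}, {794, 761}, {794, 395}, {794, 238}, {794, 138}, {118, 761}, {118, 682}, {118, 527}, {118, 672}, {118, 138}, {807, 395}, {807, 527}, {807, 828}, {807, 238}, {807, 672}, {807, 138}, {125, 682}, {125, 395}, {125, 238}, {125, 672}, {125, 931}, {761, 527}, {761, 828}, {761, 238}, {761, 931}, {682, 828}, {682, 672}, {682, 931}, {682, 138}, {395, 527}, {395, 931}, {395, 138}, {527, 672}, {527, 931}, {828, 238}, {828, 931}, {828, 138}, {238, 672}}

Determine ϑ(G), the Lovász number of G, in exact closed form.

sqrt(13)

deg(395) = 6; N(395) = {794, 807, 125, 527, 931, 138}.
deg(828) = 6; N(828) = {807, 761, 682, 238, 931, 138}.
deg(761) = 6; N(761) = {794, 118, 527, 828, 238, 931}.
deg(238) = 6; N(238) = {794, 807, 125, 761, 828, 672}.
G on 13 vertices is 6-regular; SR(13,6,2,3) — a Paley graph.
spec(A) ≈ [6.0, 1.303, -2.303] (distinct, 3 d.p.).
λ_max=6, λ_min=-sqrt(13)/2 - 1/2; ϑ = −13·λ_min/(λ_max−λ_min) = sqrt(13).
Numerically 3.605551.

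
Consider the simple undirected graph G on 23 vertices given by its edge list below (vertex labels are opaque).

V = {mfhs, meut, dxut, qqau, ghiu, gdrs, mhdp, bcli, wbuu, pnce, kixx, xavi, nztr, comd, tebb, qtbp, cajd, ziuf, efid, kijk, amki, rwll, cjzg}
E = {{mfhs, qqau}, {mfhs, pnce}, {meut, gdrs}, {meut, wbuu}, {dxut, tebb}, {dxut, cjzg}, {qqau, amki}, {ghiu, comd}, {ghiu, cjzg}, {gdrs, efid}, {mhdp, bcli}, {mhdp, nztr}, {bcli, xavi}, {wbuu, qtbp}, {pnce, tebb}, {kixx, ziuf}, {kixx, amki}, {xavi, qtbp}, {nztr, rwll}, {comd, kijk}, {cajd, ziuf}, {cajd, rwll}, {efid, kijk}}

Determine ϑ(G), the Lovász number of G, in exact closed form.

23*cos(pi/23)/(cos(pi/23) + 1)

N(dxut) = {tebb, cjzg}, |N(dxut)| = 2.
N(comd) = {ghiu, kijk}, |N(comd)| = 2.
deg(xavi) = 2; N(xavi) = {bcli, qtbp}.
Vertex mfhs has 2 neighbors: qqau, pnce.
G on 23 vertices is 2-regular; a single 23-cycle (edge-transitive).
A has 12 distinct eigenvalues ≈ [2.0, 1.92583, 1.70884, 1.36511, 0.92013, 0.40691, -0.13648, -0.66976, -1.15336, -1.55142, -1.83442, -1.98137].
Lovász: ϑ = −23(-2*cos(pi/23))/(2+-(-1)*2*cos(pi/23)) = 23*cos(pi/23)/(cos(pi/23) + 1).
Numerically 11.4462.
Check 11 ≤ 23*cos(pi/23)/(cos(pi/23) + 1) ≤ 12: both strict.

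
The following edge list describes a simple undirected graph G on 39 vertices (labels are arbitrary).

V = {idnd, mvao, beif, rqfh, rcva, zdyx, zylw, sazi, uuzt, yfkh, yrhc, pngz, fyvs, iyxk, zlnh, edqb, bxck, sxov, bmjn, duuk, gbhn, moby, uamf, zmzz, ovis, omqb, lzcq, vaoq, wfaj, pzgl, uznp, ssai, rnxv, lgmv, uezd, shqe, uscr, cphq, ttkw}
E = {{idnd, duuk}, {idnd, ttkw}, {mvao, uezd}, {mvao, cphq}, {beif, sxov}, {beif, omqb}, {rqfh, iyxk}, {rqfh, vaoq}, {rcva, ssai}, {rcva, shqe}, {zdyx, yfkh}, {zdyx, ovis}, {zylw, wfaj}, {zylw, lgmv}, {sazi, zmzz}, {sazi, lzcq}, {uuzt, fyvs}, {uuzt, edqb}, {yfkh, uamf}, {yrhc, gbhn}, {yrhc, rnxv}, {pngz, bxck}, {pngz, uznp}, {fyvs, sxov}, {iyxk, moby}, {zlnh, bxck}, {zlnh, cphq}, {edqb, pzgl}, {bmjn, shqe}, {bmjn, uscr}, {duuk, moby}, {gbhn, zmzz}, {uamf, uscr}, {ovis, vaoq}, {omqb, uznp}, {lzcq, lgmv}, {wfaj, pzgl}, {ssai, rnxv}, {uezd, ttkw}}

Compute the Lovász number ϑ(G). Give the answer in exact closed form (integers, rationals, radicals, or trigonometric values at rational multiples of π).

39*cos(pi/39)/(cos(pi/39) + 1)

N(rnxv) = {yrhc, ssai}, |N(rnxv)| = 2.
deg(uamf) = 2; N(uamf) = {yfkh, uscr}.
N(sazi) = {zmzz, lzcq}, |N(sazi)| = 2.
N(bmjn) = {shqe, uscr}, |N(bmjn)| = 2.
G on 39 vertices is 2-regular; the odd cycle C_{39}.
spec(A) ≈ [2.0, 1.974101, 1.897073, 1.770912, 1.598886, 1.385449, 1.136129, 0.857385, 0.556435, 0.241073, -0.080532, -0.400051, -0.70921, -1.0, -1.264891, -1.497021, -1.69038, -1.839959, -1.941884, -1.993515] (distinct, 6 d.p.).
With N=39: ϑ(G) = 39·(-(-1)*2*cos(pi/39))/(2−(-2*cos(pi/39))) = 39*cos(pi/39)/(cos(pi/39) + 1).
≈ 19.4683 (to 4 d.p.).
Sandwich: α(G)=19 ≤ ϑ(G)=39*cos(pi/39)/(cos(pi/39) + 1) ≤ χ(Ḡ)=20 (both strict).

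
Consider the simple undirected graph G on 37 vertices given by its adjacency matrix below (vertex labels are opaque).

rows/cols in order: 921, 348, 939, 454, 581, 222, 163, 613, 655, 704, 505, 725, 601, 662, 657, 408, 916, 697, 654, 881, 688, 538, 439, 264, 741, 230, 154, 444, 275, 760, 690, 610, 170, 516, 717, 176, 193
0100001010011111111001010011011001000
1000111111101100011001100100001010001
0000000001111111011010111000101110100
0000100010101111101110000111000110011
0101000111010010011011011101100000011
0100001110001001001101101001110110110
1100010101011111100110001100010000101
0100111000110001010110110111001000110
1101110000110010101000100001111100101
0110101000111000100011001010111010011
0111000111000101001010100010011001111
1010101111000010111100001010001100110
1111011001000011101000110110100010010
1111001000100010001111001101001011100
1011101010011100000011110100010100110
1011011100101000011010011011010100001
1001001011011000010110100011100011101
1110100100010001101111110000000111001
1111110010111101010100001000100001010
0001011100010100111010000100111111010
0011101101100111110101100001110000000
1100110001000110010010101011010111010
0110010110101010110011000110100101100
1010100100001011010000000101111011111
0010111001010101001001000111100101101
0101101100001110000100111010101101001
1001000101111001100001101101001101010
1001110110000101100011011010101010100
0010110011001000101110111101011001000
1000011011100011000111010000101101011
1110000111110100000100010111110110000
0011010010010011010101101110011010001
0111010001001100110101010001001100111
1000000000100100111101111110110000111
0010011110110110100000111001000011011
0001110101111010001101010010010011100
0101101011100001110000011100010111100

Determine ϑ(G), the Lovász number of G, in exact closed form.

deg(725) = 18; N(725) = {921, 939, 581, 163, 613, 655, 704, 657, 916, 697, 654, 881, 741, 154, 690, 610, 717, 176}.
deg(613) = 18; N(613) = {348, 581, 222, 163, 505, 725, 408, 697, 881, 688, 439, 264, 230, 154, 444, 690, 717, 176}.
Vertex 760 has 18 neighbors: 921, 222, 163, 655, 704, 505, 657, 408, 881, 688, 538, 264, 275, 690, 610, 516, 176, 193.
N(444) = {921, 454, 581, 222, 613, 655, 662, 408, 916, 688, 538, 264, 741, 154, 275, 690, 170, 717}, |N(444)| = 18.
deg(v) = 18 for all v (|V|=37); SR(37,18,8,9) — a Paley graph.
A has 3 distinct eigenvalues ≈ [18.0, 2.541381, -3.541381].
ϑ = −N·λ_min/(λ_max−λ_min) = −37·(-sqrt(37)/2 - 1/2)/(18−(-sqrt(37)/2 - 1/2)) = sqrt(37).
≈ 6.082762530 (to 9 d.p.).

sqrt(37)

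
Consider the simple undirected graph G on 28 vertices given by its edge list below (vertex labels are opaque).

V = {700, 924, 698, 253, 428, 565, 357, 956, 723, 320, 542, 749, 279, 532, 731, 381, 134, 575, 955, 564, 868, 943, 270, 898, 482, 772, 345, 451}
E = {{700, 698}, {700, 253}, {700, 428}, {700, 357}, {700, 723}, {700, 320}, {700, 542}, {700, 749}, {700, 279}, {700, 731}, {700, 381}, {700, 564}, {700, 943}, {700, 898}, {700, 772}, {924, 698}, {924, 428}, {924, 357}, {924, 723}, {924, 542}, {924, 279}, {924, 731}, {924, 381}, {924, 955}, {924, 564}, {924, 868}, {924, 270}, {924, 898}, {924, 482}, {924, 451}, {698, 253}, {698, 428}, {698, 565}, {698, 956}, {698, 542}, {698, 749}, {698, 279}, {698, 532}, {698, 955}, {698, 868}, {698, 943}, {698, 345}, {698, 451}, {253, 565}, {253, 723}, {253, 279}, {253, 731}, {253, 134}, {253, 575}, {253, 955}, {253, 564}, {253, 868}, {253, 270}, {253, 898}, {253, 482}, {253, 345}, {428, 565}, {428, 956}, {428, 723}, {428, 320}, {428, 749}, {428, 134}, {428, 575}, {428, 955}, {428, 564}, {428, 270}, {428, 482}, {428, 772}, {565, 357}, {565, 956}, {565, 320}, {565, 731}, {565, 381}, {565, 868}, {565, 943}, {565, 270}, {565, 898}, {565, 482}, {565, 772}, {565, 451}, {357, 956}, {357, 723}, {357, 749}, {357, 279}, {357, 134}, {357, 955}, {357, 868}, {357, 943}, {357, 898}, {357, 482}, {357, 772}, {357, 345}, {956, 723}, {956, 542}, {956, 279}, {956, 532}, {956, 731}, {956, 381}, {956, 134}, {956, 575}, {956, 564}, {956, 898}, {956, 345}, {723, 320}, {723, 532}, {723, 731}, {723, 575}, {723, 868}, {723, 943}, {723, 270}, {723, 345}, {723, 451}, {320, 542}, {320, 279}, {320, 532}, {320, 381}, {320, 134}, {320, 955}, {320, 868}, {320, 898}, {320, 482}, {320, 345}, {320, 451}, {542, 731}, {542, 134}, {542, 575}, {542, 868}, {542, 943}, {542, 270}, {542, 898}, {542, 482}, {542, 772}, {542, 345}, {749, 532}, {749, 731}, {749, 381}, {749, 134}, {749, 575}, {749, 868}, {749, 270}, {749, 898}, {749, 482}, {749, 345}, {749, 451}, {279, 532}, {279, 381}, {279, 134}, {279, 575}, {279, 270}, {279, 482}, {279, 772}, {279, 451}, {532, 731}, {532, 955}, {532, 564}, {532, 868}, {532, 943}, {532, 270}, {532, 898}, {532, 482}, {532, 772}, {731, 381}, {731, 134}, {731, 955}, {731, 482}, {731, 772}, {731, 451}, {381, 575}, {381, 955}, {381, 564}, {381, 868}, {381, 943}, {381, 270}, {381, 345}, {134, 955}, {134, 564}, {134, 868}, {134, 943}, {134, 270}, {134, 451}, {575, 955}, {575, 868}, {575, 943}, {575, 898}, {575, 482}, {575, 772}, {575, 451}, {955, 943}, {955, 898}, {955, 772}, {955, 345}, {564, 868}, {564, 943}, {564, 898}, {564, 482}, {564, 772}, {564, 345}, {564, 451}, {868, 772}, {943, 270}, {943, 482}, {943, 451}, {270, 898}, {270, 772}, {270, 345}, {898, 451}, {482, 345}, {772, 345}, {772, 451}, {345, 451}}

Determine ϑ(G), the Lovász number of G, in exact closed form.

N(731) = {700, 924, 253, 565, 956, 723, 542, 749, 532, 381, 134, 955, 482, 772, 451}, |N(731)| = 15.
Vertex 279 has 15 neighbors: 700, 924, 698, 253, 357, 956, 320, 532, 381, 134, 575, 270, 482, 772, 451.
Vertex 542 has 15 neighbors: 700, 924, 698, 956, 320, 731, 134, 575, 868, 943, 270, 898, 482, 772, 345.
Vertex 532 has 15 neighbors: 698, 956, 723, 320, 749, 279, 731, 955, 564, 868, 943, 270, 898, 482, 772.
G on 28 vertices is 15-regular; this is K(8,2), the Kneser graph.
A has 3 distinct eigenvalues ≈ [15.0, 1.0, -5.0].
Lovász (edge-transitive): ϑ = −28·(-5)/((15)−(-5)) = 7.
= 7.000000… (decimal).

7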